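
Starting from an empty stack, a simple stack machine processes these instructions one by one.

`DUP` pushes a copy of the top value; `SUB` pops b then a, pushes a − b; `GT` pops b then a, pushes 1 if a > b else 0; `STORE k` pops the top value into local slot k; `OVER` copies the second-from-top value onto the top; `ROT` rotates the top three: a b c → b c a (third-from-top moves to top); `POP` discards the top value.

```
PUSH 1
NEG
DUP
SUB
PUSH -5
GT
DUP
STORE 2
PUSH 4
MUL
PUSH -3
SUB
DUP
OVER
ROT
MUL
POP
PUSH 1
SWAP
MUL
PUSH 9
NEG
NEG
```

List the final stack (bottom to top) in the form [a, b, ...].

[7, 9]

PUSH 1  → 1
NEG     → -1
DUP     → -1 -1
SUB     → 0
PUSH -5 → 0 -5
GT      → 1
DUP     → 1 1
STORE 2 → 1
PUSH 4  → 1 4
MUL     → 4
PUSH -3 → 4 -3
SUB     → 7
DUP     → 7 7
OVER    → 7 7 7
ROT     → 7 7 7
MUL     → 7 49
POP     → 7
PUSH 1  → 7 1
SWAP    → 1 7
MUL     → 7
PUSH 9  → 7 9
NEG     → 7 -9
NEG     → 7 9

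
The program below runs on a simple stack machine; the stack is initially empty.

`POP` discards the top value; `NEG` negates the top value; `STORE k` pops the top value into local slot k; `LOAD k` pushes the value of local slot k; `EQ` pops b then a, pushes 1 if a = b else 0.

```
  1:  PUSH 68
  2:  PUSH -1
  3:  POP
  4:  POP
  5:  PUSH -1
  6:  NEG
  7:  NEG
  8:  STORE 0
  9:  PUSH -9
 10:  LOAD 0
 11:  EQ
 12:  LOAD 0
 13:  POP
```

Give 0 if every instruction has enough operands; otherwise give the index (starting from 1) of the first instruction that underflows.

PUSH 68 → 68
PUSH -1 → 68 -1
POP     → 68
POP     → (empty)
PUSH -1 → -1
NEG     → 1
NEG     → -1
STORE 0 → (empty)
PUSH -9 → -9
LOAD 0  → -9 -1
EQ      → 0
LOAD 0  → 0 -1
POP     → 0

0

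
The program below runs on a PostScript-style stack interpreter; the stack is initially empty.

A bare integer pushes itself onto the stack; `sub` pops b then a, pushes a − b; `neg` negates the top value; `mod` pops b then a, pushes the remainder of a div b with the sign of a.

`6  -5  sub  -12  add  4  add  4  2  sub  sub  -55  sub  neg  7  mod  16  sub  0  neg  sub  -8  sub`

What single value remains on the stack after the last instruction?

-8

6   : [6]
-5  : [6, -5]
sub : [11]
-12 : [11, -12]
add : [-1]
4   : [-1, 4]
add : [3]
4   : [3, 4]
2   : [3, 4, 2]
sub : [3, 2]
sub : [1]
-55 : [1, -55]
sub : [56]
neg : [-56]
7   : [-56, 7]
mod : [0]
16  : [0, 16]
sub : [-16]
0   : [-16, 0]
neg : [-16, 0]
sub : [-16]
-8  : [-16, -8]
sub : [-8]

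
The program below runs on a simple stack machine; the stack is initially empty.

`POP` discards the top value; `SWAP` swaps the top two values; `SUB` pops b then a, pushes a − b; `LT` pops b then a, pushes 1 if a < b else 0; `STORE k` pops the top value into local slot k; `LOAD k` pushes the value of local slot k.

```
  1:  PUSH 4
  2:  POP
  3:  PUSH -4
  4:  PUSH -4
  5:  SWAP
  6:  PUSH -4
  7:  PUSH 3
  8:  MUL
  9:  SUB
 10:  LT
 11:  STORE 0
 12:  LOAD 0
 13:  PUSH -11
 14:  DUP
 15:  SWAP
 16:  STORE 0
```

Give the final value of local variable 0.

PUSH 4   → 4
POP      → (empty)
PUSH -4  → -4
PUSH -4  → -4 -4
SWAP     → -4 -4
PUSH -4  → -4 -4 -4
PUSH 3   → -4 -4 -4 3
MUL      → -4 -4 -12
SUB      → -4 8
LT       → 1
STORE 0  → (empty)
LOAD 0   → 1
PUSH -11 → 1 -11
DUP      → 1 -11 -11
SWAP     → 1 -11 -11
STORE 0  → 1 -11

-11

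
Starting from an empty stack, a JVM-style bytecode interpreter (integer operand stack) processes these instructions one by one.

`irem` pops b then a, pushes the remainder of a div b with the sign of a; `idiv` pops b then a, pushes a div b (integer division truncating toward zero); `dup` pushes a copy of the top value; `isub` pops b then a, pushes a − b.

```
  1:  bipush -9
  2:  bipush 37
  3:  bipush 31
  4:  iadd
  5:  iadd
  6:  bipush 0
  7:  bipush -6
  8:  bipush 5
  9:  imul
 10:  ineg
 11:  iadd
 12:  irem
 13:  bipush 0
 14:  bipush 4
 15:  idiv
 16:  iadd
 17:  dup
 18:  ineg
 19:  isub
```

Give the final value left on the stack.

58

bipush -9 -> [-9]
bipush 37 -> [-9, 37]
bipush 31 -> [-9, 37, 31]
iadd      -> [-9, 68]
iadd      -> [59]
bipush 0  -> [59, 0]
bipush -6 -> [59, 0, -6]
bipush 5  -> [59, 0, -6, 5]
imul      -> [59, 0, -30]
ineg      -> [59, 0, 30]
iadd      -> [59, 30]
irem      -> [29]
bipush 0  -> [29, 0]
bipush 4  -> [29, 0, 4]
idiv      -> [29, 0]
iadd      -> [29]
dup       -> [29, 29]
ineg      -> [29, -29]
isub      -> [58]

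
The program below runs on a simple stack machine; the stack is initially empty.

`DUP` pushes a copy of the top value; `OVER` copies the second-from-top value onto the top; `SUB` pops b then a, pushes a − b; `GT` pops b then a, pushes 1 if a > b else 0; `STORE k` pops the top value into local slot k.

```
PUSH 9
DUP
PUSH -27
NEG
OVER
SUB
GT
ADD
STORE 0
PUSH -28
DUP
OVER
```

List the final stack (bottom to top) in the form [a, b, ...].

PUSH 9   → [9]
DUP      → [9, 9]
PUSH -27 → [9, 9, -27]
NEG      → [9, 9, 27]
OVER     → [9, 9, 27, 9]
SUB      → [9, 9, 18]
GT       → [9, 0]
ADD      → [9]
STORE 0  → []
PUSH -28 → [-28]
DUP      → [-28, -28]
OVER     → [-28, -28, -28]

[-28, -28, -28]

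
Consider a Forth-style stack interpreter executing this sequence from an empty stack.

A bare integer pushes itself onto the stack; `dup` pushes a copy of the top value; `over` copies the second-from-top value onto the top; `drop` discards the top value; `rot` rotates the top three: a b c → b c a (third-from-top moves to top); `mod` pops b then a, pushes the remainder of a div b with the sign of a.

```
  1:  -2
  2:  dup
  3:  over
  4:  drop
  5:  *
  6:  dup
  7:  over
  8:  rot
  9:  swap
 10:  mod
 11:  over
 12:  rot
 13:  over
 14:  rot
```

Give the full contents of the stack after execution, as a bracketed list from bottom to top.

[0, 4, 4, 4]

-2    -2
dup   -2 -2
over  -2 -2 -2
drop  -2 -2
*     4
dup   4 4
over  4 4 4
rot   4 4 4
swap  4 4 4
mod   4 0
over  4 0 4
rot   0 4 4
over  0 4 4 4
rot   0 4 4 4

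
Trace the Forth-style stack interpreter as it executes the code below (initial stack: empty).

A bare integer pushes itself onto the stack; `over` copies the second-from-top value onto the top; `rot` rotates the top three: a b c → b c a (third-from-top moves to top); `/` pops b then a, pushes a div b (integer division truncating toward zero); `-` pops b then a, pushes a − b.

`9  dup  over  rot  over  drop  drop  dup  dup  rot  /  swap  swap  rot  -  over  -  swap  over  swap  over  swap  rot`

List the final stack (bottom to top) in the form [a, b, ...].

[-17, -17, 9, -17]

9     [9]
dup   [9, 9]
over  [9, 9, 9]
rot   [9, 9, 9]
over  [9, 9, 9, 9]
drop  [9, 9, 9]
drop  [9, 9]
dup   [9, 9, 9]
dup   [9, 9, 9, 9]
rot   [9, 9, 9, 9]
/     [9, 9, 1]
swap  [9, 1, 9]
swap  [9, 9, 1]
rot   [9, 1, 9]
-     [9, -8]
over  [9, -8, 9]
-     [9, -17]
swap  [-17, 9]
over  [-17, 9, -17]
swap  [-17, -17, 9]
over  [-17, -17, 9, -17]
swap  [-17, -17, -17, 9]
rot   [-17, -17, 9, -17]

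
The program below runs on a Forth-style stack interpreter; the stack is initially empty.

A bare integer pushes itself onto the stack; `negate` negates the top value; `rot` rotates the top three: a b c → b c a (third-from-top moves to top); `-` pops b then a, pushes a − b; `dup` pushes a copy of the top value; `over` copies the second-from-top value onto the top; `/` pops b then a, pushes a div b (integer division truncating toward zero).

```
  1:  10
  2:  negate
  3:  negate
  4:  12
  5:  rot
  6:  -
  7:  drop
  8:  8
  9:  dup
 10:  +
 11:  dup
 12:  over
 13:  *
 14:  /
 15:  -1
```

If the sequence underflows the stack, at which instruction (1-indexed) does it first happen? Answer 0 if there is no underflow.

10     -> 10
negate -> -10
negate -> 10
12     -> 10 12
rot  — needs 3 operands, stack has 2 → underflow

5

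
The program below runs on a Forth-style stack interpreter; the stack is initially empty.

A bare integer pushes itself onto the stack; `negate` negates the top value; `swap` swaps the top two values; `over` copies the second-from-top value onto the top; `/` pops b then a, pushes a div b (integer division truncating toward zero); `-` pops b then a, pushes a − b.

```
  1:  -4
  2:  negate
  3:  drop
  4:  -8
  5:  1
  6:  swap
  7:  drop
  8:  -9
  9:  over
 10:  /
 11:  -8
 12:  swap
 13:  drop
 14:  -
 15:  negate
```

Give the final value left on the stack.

-9

-4     → -4
negate → 4
drop   → (empty)
-8     → -8
1      → -8 1
swap   → 1 -8
drop   → 1
-9     → 1 -9
over   → 1 -9 1
/      → 1 -9
-8     → 1 -9 -8
swap   → 1 -8 -9
drop   → 1 -8
-      → 9
negate → -9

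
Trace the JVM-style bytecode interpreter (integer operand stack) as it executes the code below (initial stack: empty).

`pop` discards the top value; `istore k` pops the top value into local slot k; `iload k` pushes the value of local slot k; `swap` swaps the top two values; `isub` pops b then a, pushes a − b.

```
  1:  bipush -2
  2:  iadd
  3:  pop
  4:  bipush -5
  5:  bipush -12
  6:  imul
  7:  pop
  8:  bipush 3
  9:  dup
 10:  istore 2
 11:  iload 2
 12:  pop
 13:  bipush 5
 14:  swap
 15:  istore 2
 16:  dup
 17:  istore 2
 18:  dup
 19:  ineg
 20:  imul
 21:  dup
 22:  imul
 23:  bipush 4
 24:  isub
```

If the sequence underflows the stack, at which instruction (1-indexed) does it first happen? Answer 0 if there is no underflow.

bipush -2  [-2]
iadd  — needs 2 operands, stack has 1 → underflow

2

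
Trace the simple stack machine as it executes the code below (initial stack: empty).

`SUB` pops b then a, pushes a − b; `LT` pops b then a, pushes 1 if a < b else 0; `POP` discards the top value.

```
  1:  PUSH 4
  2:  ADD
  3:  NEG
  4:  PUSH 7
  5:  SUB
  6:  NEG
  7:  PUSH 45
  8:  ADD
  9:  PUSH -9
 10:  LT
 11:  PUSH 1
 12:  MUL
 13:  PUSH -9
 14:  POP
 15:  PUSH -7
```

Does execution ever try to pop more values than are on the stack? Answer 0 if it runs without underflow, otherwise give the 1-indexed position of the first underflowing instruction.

PUSH 4 -> [4]
ADD  — needs 2 operands, stack has 1 → underflow

2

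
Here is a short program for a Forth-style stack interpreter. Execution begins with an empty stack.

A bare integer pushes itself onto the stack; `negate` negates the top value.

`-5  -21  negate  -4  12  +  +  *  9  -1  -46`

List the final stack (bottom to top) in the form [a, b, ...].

-5     -> -5
-21    -> -5 -21
negate -> -5 21
-4     -> -5 21 -4
12     -> -5 21 -4 12
+      -> -5 21 8
+      -> -5 29
*      -> -145
9      -> -145 9
-1     -> -145 9 -1
-46    -> -145 9 -1 -46

[-145, 9, -1, -46]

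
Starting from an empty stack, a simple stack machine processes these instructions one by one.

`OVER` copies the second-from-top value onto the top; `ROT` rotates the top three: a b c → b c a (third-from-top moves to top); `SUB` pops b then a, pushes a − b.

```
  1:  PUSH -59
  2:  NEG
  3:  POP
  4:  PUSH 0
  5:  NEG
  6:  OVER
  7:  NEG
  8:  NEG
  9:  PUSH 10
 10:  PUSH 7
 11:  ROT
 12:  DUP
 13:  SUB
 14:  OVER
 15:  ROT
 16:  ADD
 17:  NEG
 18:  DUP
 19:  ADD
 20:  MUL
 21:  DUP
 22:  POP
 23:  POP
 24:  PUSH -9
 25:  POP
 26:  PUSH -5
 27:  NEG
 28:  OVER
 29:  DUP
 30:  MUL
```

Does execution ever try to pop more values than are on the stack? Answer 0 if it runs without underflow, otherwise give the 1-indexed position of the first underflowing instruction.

PUSH -59 → -59
NEG      → 59
POP      → (empty)
PUSH 0   → 0
NEG      → 0
OVER  — needs 2 operands, stack has 1 → underflow

6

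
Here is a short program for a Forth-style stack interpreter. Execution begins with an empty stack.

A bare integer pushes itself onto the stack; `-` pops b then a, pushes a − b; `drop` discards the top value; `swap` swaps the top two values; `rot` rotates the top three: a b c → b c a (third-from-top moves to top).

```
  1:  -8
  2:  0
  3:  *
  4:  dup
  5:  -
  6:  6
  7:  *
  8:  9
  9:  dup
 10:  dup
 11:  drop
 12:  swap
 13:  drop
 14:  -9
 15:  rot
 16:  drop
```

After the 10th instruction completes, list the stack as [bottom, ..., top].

-8   [-8]
0    [-8, 0]
*    [0]
dup  [0, 0]
-    [0]
6    [0, 6]
*    [0]
9    [0, 9]
dup  [0, 9, 9]
dup  [0, 9, 9, 9]

[0, 9, 9, 9]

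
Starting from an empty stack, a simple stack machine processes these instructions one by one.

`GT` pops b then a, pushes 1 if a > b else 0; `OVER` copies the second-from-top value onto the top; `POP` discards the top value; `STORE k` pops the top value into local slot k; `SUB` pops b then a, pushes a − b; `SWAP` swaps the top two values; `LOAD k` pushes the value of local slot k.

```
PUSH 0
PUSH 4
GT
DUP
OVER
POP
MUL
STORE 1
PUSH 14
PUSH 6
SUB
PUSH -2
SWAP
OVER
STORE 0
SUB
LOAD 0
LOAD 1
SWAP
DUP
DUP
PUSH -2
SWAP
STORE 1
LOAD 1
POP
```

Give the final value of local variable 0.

-2

PUSH 0  : [0]
PUSH 4  : [0, 4]
GT      : [0]
DUP     : [0, 0]
OVER    : [0, 0, 0]
POP     : [0, 0]
MUL     : [0]
STORE 1 : []
PUSH 14 : [14]
PUSH 6  : [14, 6]
SUB     : [8]
PUSH -2 : [8, -2]
SWAP    : [-2, 8]
OVER    : [-2, 8, -2]
STORE 0 : [-2, 8]
SUB     : [-10]
LOAD 0  : [-10, -2]
LOAD 1  : [-10, -2, 0]
SWAP    : [-10, 0, -2]
DUP     : [-10, 0, -2, -2]
DUP     : [-10, 0, -2, -2, -2]
PUSH -2 : [-10, 0, -2, -2, -2, -2]
SWAP    : [-10, 0, -2, -2, -2, -2]
STORE 1 : [-10, 0, -2, -2, -2]
LOAD 1  : [-10, 0, -2, -2, -2, -2]
POP     : [-10, 0, -2, -2, -2]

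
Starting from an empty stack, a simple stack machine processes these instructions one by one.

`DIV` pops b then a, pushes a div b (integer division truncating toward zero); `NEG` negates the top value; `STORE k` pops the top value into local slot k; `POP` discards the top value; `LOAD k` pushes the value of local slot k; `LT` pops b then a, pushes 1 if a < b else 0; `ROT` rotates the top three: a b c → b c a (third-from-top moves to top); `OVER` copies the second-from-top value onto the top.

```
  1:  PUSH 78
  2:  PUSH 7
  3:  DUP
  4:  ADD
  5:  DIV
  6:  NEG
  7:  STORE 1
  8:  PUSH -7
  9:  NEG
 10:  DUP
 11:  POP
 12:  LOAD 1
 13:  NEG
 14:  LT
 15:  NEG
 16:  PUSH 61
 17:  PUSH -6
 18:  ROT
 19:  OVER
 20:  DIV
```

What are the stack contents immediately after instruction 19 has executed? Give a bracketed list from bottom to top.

PUSH 78  78
PUSH 7   78 7
DUP      78 7 7
ADD      78 14
DIV      5
NEG      -5
STORE 1  (empty)
PUSH -7  -7
NEG      7
DUP      7 7
POP      7
LOAD 1   7 -5
NEG      7 5
LT       0
NEG      0
PUSH 61  0 61
PUSH -6  0 61 -6
ROT      61 -6 0
OVER     61 -6 0 -6

[61, -6, 0, -6]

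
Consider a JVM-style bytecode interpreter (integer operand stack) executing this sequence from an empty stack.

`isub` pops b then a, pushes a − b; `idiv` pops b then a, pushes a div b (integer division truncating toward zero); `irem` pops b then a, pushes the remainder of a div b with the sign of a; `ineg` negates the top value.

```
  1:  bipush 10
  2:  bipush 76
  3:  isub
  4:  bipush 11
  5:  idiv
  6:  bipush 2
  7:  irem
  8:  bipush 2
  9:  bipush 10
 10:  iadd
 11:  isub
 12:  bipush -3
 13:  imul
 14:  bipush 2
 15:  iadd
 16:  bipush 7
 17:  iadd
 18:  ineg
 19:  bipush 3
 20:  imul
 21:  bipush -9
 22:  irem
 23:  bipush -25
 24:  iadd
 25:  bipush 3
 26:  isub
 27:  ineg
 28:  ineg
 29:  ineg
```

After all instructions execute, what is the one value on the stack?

28

bipush 10  -> 10
bipush 76  -> 10 76
isub       -> -66
bipush 11  -> -66 11
idiv       -> -6
bipush 2   -> -6 2
irem       -> 0
bipush 2   -> 0 2
bipush 10  -> 0 2 10
iadd       -> 0 12
isub       -> -12
bipush -3  -> -12 -3
imul       -> 36
bipush 2   -> 36 2
iadd       -> 38
bipush 7   -> 38 7
iadd       -> 45
ineg       -> -45
bipush 3   -> -45 3
imul       -> -135
bipush -9  -> -135 -9
irem       -> 0
bipush -25 -> 0 -25
iadd       -> -25
bipush 3   -> -25 3
isub       -> -28
ineg       -> 28
ineg       -> -28
ineg       -> 28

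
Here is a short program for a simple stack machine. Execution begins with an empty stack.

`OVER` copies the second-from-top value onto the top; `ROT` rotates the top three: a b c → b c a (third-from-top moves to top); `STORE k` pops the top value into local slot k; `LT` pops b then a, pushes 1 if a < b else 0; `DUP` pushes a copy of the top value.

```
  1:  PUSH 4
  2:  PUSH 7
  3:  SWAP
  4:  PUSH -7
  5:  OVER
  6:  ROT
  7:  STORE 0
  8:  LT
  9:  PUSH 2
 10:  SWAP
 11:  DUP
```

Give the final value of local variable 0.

PUSH 4  : 4
PUSH 7  : 4 7
SWAP    : 7 4
PUSH -7 : 7 4 -7
OVER    : 7 4 -7 4
ROT     : 7 -7 4 4
STORE 0 : 7 -7 4
LT      : 7 1
PUSH 2  : 7 1 2
SWAP    : 7 2 1
DUP     : 7 2 1 1

4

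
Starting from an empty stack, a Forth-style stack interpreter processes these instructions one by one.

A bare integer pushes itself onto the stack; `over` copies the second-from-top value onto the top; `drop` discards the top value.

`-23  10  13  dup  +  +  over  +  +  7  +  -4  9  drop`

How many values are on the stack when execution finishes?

-23  : [-23]
10   : [-23, 10]
13   : [-23, 10, 13]
dup  : [-23, 10, 13, 13]
+    : [-23, 10, 26]
+    : [-23, 36]
over : [-23, 36, -23]
+    : [-23, 13]
+    : [-10]
7    : [-10, 7]
+    : [-3]
-4   : [-3, -4]
9    : [-3, -4, 9]
drop : [-3, -4]

2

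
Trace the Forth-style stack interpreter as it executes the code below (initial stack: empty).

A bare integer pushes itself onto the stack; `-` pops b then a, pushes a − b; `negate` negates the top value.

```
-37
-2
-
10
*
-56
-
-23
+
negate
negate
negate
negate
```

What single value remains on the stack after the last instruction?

-317

-37     -37
-2      -37 -2
-       -35
10      -35 10
*       -350
-56     -350 -56
-       -294
-23     -294 -23
+       -317
negate  317
negate  -317
negate  317
negate  -317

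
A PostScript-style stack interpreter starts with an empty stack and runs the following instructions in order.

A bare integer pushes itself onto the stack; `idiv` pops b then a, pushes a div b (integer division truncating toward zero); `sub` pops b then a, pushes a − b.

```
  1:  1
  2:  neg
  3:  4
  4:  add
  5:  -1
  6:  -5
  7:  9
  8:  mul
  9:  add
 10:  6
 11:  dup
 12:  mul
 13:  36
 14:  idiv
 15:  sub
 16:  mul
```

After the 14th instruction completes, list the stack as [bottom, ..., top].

[3, -46, 1]

1     1
neg   -1
4     -1 4
add   3
-1    3 -1
-5    3 -1 -5
9     3 -1 -5 9
mul   3 -1 -45
add   3 -46
6     3 -46 6
dup   3 -46 6 6
mul   3 -46 36
36    3 -46 36 36
idiv  3 -46 1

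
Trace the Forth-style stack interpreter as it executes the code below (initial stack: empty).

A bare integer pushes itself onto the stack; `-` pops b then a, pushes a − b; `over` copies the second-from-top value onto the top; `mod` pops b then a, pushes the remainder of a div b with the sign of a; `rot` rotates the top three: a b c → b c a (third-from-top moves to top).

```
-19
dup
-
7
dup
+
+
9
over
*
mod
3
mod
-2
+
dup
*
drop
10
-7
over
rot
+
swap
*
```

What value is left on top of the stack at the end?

-140

-19  → [-19]
dup  → [-19, -19]
-    → [0]
7    → [0, 7]
dup  → [0, 7, 7]
+    → [0, 14]
+    → [14]
9    → [14, 9]
over → [14, 9, 14]
*    → [14, 126]
mod  → [14]
3    → [14, 3]
mod  → [2]
-2   → [2, -2]
+    → [0]
dup  → [0, 0]
*    → [0]
drop → []
10   → [10]
-7   → [10, -7]
over → [10, -7, 10]
rot  → [-7, 10, 10]
+    → [-7, 20]
swap → [20, -7]
*    → [-140]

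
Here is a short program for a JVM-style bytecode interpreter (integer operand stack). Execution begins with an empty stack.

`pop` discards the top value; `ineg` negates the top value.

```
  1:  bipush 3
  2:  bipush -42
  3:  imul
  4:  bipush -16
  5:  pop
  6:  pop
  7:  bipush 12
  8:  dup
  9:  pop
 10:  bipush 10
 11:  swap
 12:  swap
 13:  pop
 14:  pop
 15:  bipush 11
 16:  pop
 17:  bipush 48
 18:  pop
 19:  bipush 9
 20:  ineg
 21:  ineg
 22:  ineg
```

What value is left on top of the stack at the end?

bipush 3   : [3]
bipush -42 : [3, -42]
imul       : [-126]
bipush -16 : [-126, -16]
pop        : [-126]
pop        : []
bipush 12  : [12]
dup        : [12, 12]
pop        : [12]
bipush 10  : [12, 10]
swap       : [10, 12]
swap       : [12, 10]
pop        : [12]
pop        : []
bipush 11  : [11]
pop        : []
bipush 48  : [48]
pop        : []
bipush 9   : [9]
ineg       : [-9]
ineg       : [9]
ineg       : [-9]

-9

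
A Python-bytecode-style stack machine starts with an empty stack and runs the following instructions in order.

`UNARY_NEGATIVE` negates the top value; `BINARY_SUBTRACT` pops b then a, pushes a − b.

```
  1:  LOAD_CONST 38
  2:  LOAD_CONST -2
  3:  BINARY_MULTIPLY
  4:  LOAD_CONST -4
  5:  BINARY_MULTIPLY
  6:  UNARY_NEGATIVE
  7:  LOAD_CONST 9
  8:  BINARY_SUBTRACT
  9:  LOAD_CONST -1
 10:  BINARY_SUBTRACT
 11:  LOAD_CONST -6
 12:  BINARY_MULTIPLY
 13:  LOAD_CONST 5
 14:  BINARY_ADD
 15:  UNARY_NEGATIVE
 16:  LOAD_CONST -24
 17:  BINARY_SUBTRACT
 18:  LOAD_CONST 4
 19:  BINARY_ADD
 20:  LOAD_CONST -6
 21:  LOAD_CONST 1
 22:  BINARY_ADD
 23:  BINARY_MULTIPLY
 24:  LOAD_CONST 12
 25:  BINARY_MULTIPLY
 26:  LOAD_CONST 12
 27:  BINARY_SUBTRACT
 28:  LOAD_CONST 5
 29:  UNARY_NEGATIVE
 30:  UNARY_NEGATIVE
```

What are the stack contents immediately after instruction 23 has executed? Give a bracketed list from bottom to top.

LOAD_CONST 38   : [38]
LOAD_CONST -2   : [38, -2]
BINARY_MULTIPLY : [-76]
LOAD_CONST -4   : [-76, -4]
BINARY_MULTIPLY : [304]
UNARY_NEGATIVE  : [-304]
LOAD_CONST 9    : [-304, 9]
BINARY_SUBTRACT : [-313]
LOAD_CONST -1   : [-313, -1]
BINARY_SUBTRACT : [-312]
LOAD_CONST -6   : [-312, -6]
BINARY_MULTIPLY : [1872]
LOAD_CONST 5    : [1872, 5]
BINARY_ADD      : [1877]
UNARY_NEGATIVE  : [-1877]
LOAD_CONST -24  : [-1877, -24]
BINARY_SUBTRACT : [-1853]
LOAD_CONST 4    : [-1853, 4]
BINARY_ADD      : [-1849]
LOAD_CONST -6   : [-1849, -6]
LOAD_CONST 1    : [-1849, -6, 1]
BINARY_ADD      : [-1849, -5]
BINARY_MULTIPLY : [9245]

[9245]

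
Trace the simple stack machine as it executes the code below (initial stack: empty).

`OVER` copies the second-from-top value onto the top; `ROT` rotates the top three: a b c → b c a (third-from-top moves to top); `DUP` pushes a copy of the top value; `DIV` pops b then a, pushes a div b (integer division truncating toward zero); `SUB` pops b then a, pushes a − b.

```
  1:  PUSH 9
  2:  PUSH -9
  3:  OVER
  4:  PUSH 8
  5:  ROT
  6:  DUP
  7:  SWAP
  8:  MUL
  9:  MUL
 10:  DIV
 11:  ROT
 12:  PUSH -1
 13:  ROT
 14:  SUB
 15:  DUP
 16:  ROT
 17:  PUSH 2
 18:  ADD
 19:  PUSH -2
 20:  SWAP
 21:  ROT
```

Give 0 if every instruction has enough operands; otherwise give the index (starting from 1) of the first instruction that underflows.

PUSH 9  → 9
PUSH -9 → 9 -9
OVER    → 9 -9 9
PUSH 8  → 9 -9 9 8
ROT     → 9 9 8 -9
DUP     → 9 9 8 -9 -9
SWAP    → 9 9 8 -9 -9
MUL     → 9 9 8 81
MUL     → 9 9 648
DIV     → 9 0
ROT  — needs 3 operands, stack has 2 → underflow

11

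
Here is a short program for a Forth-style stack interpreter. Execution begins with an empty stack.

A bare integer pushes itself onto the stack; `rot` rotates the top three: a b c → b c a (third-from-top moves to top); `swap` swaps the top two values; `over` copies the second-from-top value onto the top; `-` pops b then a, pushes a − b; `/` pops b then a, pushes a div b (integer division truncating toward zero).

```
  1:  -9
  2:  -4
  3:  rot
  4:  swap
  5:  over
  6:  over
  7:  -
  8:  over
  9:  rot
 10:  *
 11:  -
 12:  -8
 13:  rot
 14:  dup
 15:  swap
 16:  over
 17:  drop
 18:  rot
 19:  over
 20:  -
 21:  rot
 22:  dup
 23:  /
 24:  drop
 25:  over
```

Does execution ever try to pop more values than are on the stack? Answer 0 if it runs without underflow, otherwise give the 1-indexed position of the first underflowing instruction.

-9  [-9]
-4  [-9, -4]
rot  — needs 3 operands, stack has 2 → underflow

3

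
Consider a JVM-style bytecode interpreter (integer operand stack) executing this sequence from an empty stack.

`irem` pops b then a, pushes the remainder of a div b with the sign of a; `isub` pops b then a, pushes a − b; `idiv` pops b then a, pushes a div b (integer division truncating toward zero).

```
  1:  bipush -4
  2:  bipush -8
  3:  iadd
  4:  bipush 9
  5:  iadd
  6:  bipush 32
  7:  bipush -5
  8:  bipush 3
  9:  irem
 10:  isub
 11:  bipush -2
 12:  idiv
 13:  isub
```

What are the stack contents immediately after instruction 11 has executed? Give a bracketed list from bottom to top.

[-3, 34, -2]

bipush -4 → -4
bipush -8 → -4 -8
iadd      → -12
bipush 9  → -12 9
iadd      → -3
bipush 32 → -3 32
bipush -5 → -3 32 -5
bipush 3  → -3 32 -5 3
irem      → -3 32 -2
isub      → -3 34
bipush -2 → -3 34 -2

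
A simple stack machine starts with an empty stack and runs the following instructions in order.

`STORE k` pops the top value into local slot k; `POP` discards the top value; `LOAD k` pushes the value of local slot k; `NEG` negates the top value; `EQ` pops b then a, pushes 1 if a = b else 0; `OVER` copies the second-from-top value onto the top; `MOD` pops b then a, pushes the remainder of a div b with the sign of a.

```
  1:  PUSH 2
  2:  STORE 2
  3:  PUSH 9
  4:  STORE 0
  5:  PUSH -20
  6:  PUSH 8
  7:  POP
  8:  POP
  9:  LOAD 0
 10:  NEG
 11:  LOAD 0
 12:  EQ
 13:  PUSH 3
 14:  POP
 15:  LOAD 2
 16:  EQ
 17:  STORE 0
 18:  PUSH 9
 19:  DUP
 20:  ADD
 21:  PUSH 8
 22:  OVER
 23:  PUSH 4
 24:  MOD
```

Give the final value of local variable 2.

2

PUSH 2   -> [2]
STORE 2  -> []
PUSH 9   -> [9]
STORE 0  -> []
PUSH -20 -> [-20]
PUSH 8   -> [-20, 8]
POP      -> [-20]
POP      -> []
LOAD 0   -> [9]
NEG      -> [-9]
LOAD 0   -> [-9, 9]
EQ       -> [0]
PUSH 3   -> [0, 3]
POP      -> [0]
LOAD 2   -> [0, 2]
EQ       -> [0]
STORE 0  -> []
PUSH 9   -> [9]
DUP      -> [9, 9]
ADD      -> [18]
PUSH 8   -> [18, 8]
OVER     -> [18, 8, 18]
PUSH 4   -> [18, 8, 18, 4]
MOD      -> [18, 8, 2]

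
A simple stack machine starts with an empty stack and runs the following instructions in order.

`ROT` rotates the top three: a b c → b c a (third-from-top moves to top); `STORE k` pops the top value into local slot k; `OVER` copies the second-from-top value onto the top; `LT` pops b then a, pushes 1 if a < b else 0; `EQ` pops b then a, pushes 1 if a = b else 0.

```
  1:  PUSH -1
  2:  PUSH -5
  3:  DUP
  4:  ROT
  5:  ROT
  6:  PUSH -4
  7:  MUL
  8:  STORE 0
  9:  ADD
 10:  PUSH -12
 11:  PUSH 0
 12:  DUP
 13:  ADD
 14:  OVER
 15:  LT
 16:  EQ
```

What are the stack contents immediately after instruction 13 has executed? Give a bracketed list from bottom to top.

PUSH -1  → -1
PUSH -5  → -1 -5
DUP      → -1 -5 -5
ROT      → -5 -5 -1
ROT      → -5 -1 -5
PUSH -4  → -5 -1 -5 -4
MUL      → -5 -1 20
STORE 0  → -5 -1
ADD      → -6
PUSH -12 → -6 -12
PUSH 0   → -6 -12 0
DUP      → -6 -12 0 0
ADD      → -6 -12 0

[-6, -12, 0]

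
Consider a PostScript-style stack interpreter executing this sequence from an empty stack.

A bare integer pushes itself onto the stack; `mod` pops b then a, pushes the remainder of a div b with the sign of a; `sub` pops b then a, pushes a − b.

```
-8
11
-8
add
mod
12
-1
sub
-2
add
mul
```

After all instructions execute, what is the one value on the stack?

-22

-8  → [-8]
11  → [-8, 11]
-8  → [-8, 11, -8]
add → [-8, 3]
mod → [-2]
12  → [-2, 12]
-1  → [-2, 12, -1]
sub → [-2, 13]
-2  → [-2, 13, -2]
add → [-2, 11]
mul → [-22]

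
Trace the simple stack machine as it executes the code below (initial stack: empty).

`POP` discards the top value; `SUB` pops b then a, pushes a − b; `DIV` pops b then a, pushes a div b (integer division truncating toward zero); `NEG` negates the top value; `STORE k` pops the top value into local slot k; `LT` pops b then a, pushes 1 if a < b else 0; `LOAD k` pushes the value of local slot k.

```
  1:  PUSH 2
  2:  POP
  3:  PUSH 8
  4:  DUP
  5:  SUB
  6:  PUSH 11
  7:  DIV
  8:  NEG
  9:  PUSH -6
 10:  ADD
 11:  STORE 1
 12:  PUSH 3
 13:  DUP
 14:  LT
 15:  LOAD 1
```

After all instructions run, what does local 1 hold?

-6

PUSH 2  -> [2]
POP     -> []
PUSH 8  -> [8]
DUP     -> [8, 8]
SUB     -> [0]
PUSH 11 -> [0, 11]
DIV     -> [0]
NEG     -> [0]
PUSH -6 -> [0, -6]
ADD     -> [-6]
STORE 1 -> []
PUSH 3  -> [3]
DUP     -> [3, 3]
LT      -> [0]
LOAD 1  -> [0, -6]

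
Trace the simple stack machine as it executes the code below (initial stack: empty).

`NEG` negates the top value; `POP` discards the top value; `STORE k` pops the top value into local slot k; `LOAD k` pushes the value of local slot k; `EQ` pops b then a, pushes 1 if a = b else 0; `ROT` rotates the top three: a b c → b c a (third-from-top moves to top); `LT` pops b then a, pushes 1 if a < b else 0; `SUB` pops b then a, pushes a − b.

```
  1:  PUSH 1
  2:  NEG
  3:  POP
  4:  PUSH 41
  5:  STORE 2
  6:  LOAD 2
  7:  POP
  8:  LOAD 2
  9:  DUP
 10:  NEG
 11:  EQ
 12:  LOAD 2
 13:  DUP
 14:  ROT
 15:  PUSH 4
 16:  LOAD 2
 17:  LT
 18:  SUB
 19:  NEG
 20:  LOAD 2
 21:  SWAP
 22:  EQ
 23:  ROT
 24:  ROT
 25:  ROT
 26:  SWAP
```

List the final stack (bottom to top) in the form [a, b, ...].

[41, 0, 41]

PUSH 1   1
NEG      -1
POP      (empty)
PUSH 41  41
STORE 2  (empty)
LOAD 2   41
POP      (empty)
LOAD 2   41
DUP      41 41
NEG      41 -41
EQ       0
LOAD 2   0 41
DUP      0 41 41
ROT      41 41 0
PUSH 4   41 41 0 4
LOAD 2   41 41 0 4 41
LT       41 41 0 1
SUB      41 41 -1
NEG      41 41 1
LOAD 2   41 41 1 41
SWAP     41 41 41 1
EQ       41 41 0
ROT      41 0 41
ROT      0 41 41
ROT      41 41 0
SWAP     41 0 41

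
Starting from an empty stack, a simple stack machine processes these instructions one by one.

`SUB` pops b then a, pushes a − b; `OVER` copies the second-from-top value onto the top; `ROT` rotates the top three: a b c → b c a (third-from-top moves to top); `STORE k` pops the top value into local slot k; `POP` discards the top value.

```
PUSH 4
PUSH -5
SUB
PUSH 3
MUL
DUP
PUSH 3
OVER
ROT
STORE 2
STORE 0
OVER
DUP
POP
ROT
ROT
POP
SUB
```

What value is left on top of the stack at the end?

PUSH 4  -> 4
PUSH -5 -> 4 -5
SUB     -> 9
PUSH 3  -> 9 3
MUL     -> 27
DUP     -> 27 27
PUSH 3  -> 27 27 3
OVER    -> 27 27 3 27
ROT     -> 27 3 27 27
STORE 2 -> 27 3 27
STORE 0 -> 27 3
OVER    -> 27 3 27
DUP     -> 27 3 27 27
POP     -> 27 3 27
ROT     -> 3 27 27
ROT     -> 27 27 3
POP     -> 27 27
SUB     -> 0

0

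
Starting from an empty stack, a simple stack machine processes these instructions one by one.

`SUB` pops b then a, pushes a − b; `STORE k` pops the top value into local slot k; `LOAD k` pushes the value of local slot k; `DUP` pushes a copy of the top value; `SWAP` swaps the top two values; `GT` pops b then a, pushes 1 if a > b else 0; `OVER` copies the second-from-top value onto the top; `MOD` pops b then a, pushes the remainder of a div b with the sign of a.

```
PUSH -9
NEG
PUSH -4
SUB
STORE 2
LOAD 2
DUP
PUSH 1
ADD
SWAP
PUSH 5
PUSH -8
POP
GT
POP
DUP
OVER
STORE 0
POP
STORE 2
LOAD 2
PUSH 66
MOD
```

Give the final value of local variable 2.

14

PUSH -9  -9
NEG      9
PUSH -4  9 -4
SUB      13
STORE 2  (empty)
LOAD 2   13
DUP      13 13
PUSH 1   13 13 1
ADD      13 14
SWAP     14 13
PUSH 5   14 13 5
PUSH -8  14 13 5 -8
POP      14 13 5
GT       14 1
POP      14
DUP      14 14
OVER     14 14 14
STORE 0  14 14
POP      14
STORE 2  (empty)
LOAD 2   14
PUSH 66  14 66
MOD      14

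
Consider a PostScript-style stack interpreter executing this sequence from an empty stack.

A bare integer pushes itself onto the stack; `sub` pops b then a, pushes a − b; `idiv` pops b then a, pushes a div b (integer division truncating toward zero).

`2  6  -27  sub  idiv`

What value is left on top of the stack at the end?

0

2    -> 2
6    -> 2 6
-27  -> 2 6 -27
sub  -> 2 33
idiv -> 0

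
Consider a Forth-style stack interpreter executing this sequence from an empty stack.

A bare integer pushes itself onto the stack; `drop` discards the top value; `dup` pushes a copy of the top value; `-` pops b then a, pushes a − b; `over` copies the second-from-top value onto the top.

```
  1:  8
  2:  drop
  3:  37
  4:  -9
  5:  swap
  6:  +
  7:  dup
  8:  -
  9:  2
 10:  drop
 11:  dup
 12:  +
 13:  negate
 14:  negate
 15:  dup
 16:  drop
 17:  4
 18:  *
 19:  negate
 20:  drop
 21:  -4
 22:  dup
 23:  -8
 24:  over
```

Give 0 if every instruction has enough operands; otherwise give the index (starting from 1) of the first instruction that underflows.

0

8      → [8]
drop   → []
37     → [37]
-9     → [37, -9]
swap   → [-9, 37]
+      → [28]
dup    → [28, 28]
-      → [0]
2      → [0, 2]
drop   → [0]
dup    → [0, 0]
+      → [0]
negate → [0]
negate → [0]
dup    → [0, 0]
drop   → [0]
4      → [0, 4]
*      → [0]
negate → [0]
drop   → []
-4     → [-4]
dup    → [-4, -4]
-8     → [-4, -4, -8]
over   → [-4, -4, -8, -4]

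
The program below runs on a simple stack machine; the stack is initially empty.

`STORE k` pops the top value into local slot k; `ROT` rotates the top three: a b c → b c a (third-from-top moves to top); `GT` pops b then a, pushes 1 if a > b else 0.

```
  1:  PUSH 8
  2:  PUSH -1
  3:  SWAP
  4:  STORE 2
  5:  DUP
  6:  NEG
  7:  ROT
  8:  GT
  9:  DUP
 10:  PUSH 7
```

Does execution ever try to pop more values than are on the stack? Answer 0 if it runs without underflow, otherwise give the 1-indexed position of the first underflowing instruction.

7

PUSH 8   8
PUSH -1  8 -1
SWAP     -1 8
STORE 2  -1
DUP      -1 -1
NEG      -1 1
ROT  — needs 3 operands, stack has 2 → underflow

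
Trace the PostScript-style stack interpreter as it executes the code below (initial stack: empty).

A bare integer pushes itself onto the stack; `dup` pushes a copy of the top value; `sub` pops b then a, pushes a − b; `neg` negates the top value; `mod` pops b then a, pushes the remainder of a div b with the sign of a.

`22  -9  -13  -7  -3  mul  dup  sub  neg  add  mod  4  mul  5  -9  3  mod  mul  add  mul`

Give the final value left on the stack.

-792

22  : 22
-9  : 22 -9
-13 : 22 -9 -13
-7  : 22 -9 -13 -7
-3  : 22 -9 -13 -7 -3
mul : 22 -9 -13 21
dup : 22 -9 -13 21 21
sub : 22 -9 -13 0
neg : 22 -9 -13 0
add : 22 -9 -13
mod : 22 -9
4   : 22 -9 4
mul : 22 -36
5   : 22 -36 5
-9  : 22 -36 5 -9
3   : 22 -36 5 -9 3
mod : 22 -36 5 0
mul : 22 -36 0
add : 22 -36
mul : -792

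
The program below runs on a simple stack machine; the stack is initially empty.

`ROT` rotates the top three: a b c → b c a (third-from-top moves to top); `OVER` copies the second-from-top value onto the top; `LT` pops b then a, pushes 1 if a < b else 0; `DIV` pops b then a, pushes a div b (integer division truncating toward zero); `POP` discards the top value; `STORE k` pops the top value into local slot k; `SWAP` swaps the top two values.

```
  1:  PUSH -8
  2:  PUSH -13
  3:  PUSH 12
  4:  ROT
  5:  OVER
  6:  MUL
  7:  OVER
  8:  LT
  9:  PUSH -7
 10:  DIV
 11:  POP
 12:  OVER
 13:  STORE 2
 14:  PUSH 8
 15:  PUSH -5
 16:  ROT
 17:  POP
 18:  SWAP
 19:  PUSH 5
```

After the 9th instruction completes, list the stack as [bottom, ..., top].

[-13, 12, 1, -7]

PUSH -8  → [-8]
PUSH -13 → [-8, -13]
PUSH 12  → [-8, -13, 12]
ROT      → [-13, 12, -8]
OVER     → [-13, 12, -8, 12]
MUL      → [-13, 12, -96]
OVER     → [-13, 12, -96, 12]
LT       → [-13, 12, 1]
PUSH -7  → [-13, 12, 1, -7]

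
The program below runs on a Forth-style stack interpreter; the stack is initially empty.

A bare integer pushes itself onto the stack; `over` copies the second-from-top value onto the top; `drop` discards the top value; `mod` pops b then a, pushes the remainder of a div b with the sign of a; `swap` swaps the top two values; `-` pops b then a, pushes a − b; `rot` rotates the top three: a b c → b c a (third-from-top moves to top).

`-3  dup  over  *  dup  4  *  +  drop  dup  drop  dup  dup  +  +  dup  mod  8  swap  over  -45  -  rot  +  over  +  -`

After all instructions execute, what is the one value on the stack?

-3   : -3
dup  : -3 -3
over : -3 -3 -3
*    : -3 9
dup  : -3 9 9
4    : -3 9 9 4
*    : -3 9 36
+    : -3 45
drop : -3
dup  : -3 -3
drop : -3
dup  : -3 -3
dup  : -3 -3 -3
+    : -3 -6
+    : -9
dup  : -9 -9
mod  : 0
8    : 0 8
swap : 8 0
over : 8 0 8
-45  : 8 0 8 -45
-    : 8 0 53
rot  : 0 53 8
+    : 0 61
over : 0 61 0
+    : 0 61
-    : -61

-61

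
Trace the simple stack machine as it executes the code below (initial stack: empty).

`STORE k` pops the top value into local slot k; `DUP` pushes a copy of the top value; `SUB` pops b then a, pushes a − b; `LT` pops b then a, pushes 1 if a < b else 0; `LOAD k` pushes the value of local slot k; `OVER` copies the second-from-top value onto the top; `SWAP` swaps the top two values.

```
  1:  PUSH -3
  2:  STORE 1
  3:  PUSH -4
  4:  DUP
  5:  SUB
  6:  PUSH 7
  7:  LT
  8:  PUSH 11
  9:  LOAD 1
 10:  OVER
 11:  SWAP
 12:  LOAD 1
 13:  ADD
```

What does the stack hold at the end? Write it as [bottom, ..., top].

[1, 11, 11, -6]

PUSH -3 : -3
STORE 1 : (empty)
PUSH -4 : -4
DUP     : -4 -4
SUB     : 0
PUSH 7  : 0 7
LT      : 1
PUSH 11 : 1 11
LOAD 1  : 1 11 -3
OVER    : 1 11 -3 11
SWAP    : 1 11 11 -3
LOAD 1  : 1 11 11 -3 -3
ADD     : 1 11 11 -6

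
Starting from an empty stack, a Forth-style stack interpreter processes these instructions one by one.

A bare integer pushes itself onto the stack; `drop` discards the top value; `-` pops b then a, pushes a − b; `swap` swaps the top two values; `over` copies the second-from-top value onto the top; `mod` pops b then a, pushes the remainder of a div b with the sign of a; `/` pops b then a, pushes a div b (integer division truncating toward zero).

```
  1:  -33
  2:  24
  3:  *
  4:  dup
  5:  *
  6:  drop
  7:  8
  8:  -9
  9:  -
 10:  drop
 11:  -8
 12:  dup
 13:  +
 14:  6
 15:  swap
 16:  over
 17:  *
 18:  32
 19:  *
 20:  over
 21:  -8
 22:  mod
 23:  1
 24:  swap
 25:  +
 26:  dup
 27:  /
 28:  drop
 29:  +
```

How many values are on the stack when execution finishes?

1

-33  → -33
24   → -33 24
*    → -792
dup  → -792 -792
*    → 627264
drop → (empty)
8    → 8
-9   → 8 -9
-    → 17
drop → (empty)
-8   → -8
dup  → -8 -8
+    → -16
6    → -16 6
swap → 6 -16
over → 6 -16 6
*    → 6 -96
32   → 6 -96 32
*    → 6 -3072
over → 6 -3072 6
-8   → 6 -3072 6 -8
mod  → 6 -3072 6
1    → 6 -3072 6 1
swap → 6 -3072 1 6
+    → 6 -3072 7
dup  → 6 -3072 7 7
/    → 6 -3072 1
drop → 6 -3072
+    → -3066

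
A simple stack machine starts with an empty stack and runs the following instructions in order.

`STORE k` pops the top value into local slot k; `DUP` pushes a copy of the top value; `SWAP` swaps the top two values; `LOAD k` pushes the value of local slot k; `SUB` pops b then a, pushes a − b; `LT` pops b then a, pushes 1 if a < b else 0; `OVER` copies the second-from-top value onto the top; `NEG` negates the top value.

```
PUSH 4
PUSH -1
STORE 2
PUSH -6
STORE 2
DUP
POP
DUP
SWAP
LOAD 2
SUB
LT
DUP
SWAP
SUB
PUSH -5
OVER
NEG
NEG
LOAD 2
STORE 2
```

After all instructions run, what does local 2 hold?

PUSH 4  → [4]
PUSH -1 → [4, -1]
STORE 2 → [4]
PUSH -6 → [4, -6]
STORE 2 → [4]
DUP     → [4, 4]
POP     → [4]
DUP     → [4, 4]
SWAP    → [4, 4]
LOAD 2  → [4, 4, -6]
SUB     → [4, 10]
LT      → [1]
DUP     → [1, 1]
SWAP    → [1, 1]
SUB     → [0]
PUSH -5 → [0, -5]
OVER    → [0, -5, 0]
NEG     → [0, -5, 0]
NEG     → [0, -5, 0]
LOAD 2  → [0, -5, 0, -6]
STORE 2 → [0, -5, 0]

-6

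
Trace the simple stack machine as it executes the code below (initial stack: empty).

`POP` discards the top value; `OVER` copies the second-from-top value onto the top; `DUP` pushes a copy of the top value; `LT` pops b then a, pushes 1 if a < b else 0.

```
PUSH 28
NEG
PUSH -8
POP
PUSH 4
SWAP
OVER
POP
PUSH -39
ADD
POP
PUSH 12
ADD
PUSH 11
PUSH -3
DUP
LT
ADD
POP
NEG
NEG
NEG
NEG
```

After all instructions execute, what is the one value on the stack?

16

PUSH 28   [28]
NEG       [-28]
PUSH -8   [-28, -8]
POP       [-28]
PUSH 4    [-28, 4]
SWAP      [4, -28]
OVER      [4, -28, 4]
POP       [4, -28]
PUSH -39  [4, -28, -39]
ADD       [4, -67]
POP       [4]
PUSH 12   [4, 12]
ADD       [16]
PUSH 11   [16, 11]
PUSH -3   [16, 11, -3]
DUP       [16, 11, -3, -3]
LT        [16, 11, 0]
ADD       [16, 11]
POP       [16]
NEG       [-16]
NEG       [16]
NEG       [-16]
NEG       [16]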